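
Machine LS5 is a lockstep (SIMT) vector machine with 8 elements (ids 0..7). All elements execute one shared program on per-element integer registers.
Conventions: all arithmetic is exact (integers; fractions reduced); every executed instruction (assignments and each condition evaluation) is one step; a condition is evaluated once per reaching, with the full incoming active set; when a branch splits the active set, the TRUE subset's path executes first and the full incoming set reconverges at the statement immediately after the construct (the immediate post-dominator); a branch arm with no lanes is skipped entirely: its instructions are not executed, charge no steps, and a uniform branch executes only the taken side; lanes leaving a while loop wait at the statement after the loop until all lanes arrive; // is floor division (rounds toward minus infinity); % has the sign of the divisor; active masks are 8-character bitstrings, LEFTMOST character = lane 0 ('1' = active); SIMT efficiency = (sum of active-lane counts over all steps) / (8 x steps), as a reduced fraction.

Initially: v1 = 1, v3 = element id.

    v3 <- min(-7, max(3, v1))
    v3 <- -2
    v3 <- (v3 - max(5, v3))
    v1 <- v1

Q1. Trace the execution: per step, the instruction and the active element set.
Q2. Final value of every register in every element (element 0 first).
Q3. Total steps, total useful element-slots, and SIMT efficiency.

step 0: v3 <- min(-7, max(3, v1))    11111111
step 1: v3 <- -2                     11111111
step 2: v3 <- (v3 - max(5, v3))      11111111
step 3: v1 <- v1                     11111111

Answer: 4 steps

v1: 1,1,1,1,1,1,1,1
v3: -7,-7,-7,-7,-7,-7,-7,-7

steps = 4; useful = 32; efficiency = 32/32 = 1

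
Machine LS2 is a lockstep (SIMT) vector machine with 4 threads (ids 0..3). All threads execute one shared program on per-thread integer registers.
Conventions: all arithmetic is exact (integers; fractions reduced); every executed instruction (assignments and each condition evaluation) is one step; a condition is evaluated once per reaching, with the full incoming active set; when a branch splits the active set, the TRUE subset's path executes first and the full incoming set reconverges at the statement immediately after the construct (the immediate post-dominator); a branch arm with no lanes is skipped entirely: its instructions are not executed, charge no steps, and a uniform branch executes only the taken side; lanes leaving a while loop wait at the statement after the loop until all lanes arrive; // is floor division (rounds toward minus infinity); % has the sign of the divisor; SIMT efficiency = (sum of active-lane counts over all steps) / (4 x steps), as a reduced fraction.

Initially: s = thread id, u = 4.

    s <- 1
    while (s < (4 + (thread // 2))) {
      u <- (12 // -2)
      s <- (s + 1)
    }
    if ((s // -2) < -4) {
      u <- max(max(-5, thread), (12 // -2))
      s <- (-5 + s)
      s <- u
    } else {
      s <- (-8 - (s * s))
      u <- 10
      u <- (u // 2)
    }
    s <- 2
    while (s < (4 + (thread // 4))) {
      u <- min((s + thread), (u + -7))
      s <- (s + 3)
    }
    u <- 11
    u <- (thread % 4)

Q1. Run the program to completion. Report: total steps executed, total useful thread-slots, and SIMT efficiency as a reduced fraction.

Answer: 25 steps, 94 useful, 47/50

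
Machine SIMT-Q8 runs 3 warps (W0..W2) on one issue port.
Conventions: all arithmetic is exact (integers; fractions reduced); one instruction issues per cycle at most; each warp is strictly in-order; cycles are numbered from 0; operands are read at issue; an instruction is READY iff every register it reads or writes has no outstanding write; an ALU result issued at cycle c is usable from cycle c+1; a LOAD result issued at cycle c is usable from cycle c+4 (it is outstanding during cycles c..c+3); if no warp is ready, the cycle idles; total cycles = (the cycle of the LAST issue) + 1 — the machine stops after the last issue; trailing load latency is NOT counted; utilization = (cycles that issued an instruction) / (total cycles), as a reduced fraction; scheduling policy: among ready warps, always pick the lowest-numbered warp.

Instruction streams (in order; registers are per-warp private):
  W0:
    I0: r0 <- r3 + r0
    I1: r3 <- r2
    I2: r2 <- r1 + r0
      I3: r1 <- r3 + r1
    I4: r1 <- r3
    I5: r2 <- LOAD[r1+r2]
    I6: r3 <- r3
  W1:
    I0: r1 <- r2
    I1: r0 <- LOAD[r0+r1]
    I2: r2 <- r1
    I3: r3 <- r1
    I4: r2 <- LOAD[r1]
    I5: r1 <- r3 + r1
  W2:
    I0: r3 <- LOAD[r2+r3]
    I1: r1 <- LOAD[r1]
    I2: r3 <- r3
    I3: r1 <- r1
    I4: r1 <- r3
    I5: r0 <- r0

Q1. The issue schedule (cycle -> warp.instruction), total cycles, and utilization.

cycle 0: W0.I0
cycle 1: W0.I1
cycle 2: W0.I2
cycle 3: W0.I3
cycle 4: W0.I4
cycle 5: W0.I5
cycle 6: W0.I6
cycle 7: W1.I0
cycle 8: W1.I1
cycle 9: W1.I2
cycle 10: W1.I3
cycle 11: W1.I4
cycle 12: W1.I5
cycle 13: W2.I0
cycle 14: W2.I1
cycle 15: idle
cycle 16: idle
cycle 17: W2.I2
cycle 18: W2.I3
cycle 19: W2.I4
cycle 20: W2.I5

Answer: 21 cycles, utilization 19/21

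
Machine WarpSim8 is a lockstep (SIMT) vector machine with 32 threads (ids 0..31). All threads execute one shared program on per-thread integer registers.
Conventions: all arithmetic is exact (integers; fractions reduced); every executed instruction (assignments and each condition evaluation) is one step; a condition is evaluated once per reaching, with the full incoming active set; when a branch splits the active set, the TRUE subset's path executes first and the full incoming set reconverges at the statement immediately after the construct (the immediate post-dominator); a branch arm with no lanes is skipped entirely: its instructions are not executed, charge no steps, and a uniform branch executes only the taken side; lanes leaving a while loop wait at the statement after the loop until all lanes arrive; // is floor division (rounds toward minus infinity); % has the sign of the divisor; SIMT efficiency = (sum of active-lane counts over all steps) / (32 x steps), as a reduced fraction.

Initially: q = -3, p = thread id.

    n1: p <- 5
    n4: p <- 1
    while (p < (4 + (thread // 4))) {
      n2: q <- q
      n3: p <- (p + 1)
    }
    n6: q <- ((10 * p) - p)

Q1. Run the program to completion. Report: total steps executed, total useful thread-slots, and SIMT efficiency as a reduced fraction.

Answer: 34 steps, 752 useful, 47/68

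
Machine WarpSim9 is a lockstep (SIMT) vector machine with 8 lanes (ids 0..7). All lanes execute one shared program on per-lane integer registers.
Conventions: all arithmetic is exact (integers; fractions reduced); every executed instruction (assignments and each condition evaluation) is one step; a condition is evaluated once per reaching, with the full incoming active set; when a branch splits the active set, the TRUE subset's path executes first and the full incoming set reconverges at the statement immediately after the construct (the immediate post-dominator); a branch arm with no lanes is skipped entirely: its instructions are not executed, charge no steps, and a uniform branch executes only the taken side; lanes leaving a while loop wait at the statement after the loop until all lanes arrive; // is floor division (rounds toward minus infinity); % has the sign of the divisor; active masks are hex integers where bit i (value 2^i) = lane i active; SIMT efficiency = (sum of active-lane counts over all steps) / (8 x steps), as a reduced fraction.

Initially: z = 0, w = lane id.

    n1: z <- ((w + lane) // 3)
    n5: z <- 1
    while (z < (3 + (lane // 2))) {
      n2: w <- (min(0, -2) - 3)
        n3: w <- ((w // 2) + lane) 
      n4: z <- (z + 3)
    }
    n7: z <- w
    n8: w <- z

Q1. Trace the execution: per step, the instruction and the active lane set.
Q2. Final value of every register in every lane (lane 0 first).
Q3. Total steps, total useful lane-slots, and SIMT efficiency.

step 0: z <- ((w + lane) // 3)       0xff
step 1: z <- 1                       0xff
step 2: eval (z < (3 + (lane // 2))) 0xff
step 3: w <- (min(0, -2) - 3)        0xff
step 4: w <- ((w // 2) + lane)       0xff
step 5: z <- (z + 3)                 0xff
step 6: eval (z < (3 + (lane // 2))) 0xff
step 7: w <- (min(0, -2) - 3)        0xf0
step 8: w <- ((w // 2) + lane)       0xf0
step 9: z <- (z + 3)                 0xf0
step 10: eval (z < (3 + (lane // 2))) 0xf0
step 11: z <- w                       0xff
step 12: w <- z                       0xff

Answer: 13 steps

z: -3,-2,-1,0,1,2,3,4
w: -3,-2,-1,0,1,2,3,4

steps = 13; useful = 88; efficiency = 88/104 = 11/13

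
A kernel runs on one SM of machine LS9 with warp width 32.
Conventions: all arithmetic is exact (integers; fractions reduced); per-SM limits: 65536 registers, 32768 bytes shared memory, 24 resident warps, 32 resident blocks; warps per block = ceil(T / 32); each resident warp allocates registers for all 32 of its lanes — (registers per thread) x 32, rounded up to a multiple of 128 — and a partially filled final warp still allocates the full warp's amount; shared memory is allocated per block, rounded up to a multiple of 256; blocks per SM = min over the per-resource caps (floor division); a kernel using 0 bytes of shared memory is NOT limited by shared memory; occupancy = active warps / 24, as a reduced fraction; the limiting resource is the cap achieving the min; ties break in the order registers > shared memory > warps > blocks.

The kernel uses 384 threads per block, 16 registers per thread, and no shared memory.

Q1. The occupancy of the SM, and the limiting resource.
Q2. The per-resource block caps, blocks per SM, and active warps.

Answer: occupancy 1, limited by warps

registers: 10 blocks
shared memory: no limit (kernel uses none)
warps: 2 blocks
blocks: 32 blocks

Answer: 2 blocks, 24 active warps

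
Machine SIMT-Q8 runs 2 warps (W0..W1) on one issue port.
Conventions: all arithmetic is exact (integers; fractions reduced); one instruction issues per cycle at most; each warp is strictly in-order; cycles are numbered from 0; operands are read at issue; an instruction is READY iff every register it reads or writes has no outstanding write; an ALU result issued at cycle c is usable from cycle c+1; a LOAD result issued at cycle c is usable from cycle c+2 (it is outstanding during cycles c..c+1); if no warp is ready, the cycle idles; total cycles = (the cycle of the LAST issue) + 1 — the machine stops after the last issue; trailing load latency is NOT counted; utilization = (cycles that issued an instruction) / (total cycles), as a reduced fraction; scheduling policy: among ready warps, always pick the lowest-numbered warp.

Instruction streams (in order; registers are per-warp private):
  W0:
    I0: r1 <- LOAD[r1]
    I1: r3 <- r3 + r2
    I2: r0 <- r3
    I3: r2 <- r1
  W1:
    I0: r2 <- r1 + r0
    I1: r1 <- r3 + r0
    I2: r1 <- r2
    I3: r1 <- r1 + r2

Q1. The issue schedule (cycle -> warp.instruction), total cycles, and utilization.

cycle 0: W0.I0
cycle 1: W0.I1
cycle 2: W0.I2
cycle 3: W0.I3
cycle 4: W1.I0
cycle 5: W1.I1
cycle 6: W1.I2
cycle 7: W1.I3

Answer: 8 cycles, utilization 1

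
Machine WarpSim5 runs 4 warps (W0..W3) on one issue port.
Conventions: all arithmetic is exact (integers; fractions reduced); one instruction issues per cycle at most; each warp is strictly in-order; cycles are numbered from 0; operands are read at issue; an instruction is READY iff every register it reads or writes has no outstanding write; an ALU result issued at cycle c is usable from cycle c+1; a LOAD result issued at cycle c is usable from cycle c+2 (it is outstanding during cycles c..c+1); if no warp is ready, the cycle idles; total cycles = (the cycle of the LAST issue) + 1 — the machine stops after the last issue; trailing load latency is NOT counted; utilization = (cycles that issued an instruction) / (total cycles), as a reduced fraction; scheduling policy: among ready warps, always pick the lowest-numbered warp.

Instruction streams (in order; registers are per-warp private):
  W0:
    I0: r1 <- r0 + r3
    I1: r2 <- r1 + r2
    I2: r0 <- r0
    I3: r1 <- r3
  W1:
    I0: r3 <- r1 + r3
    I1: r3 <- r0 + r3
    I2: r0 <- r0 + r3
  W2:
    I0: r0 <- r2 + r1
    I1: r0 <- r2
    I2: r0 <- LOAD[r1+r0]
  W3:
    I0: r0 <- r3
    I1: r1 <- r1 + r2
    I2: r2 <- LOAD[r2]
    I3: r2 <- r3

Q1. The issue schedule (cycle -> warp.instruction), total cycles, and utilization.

cycle 0: W0.I0
cycle 1: W0.I1
cycle 2: W0.I2
cycle 3: W0.I3
cycle 4: W1.I0
cycle 5: W1.I1
cycle 6: W1.I2
cycle 7: W2.I0
cycle 8: W2.I1
cycle 9: W2.I2
cycle 10: W3.I0
cycle 11: W3.I1
cycle 12: W3.I2
cycle 13: idle
cycle 14: W3.I3

Answer: 15 cycles, utilization 14/15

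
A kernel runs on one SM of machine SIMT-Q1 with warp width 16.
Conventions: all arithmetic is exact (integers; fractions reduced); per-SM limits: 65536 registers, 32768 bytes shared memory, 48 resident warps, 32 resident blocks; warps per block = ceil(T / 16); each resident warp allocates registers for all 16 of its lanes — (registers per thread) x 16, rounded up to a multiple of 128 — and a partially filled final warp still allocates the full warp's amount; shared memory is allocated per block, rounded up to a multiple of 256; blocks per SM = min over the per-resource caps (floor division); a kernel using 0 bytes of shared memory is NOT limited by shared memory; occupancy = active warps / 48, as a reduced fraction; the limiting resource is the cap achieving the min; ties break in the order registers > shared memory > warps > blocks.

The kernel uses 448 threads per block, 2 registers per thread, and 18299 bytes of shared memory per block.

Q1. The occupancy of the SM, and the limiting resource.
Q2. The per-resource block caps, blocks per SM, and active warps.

Answer: occupancy 7/12, limited by shared memory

registers: 18 blocks
shared memory: 1 block
warps: 1 block
blocks: 32 blocks

Answer: 1 block, 28 active warps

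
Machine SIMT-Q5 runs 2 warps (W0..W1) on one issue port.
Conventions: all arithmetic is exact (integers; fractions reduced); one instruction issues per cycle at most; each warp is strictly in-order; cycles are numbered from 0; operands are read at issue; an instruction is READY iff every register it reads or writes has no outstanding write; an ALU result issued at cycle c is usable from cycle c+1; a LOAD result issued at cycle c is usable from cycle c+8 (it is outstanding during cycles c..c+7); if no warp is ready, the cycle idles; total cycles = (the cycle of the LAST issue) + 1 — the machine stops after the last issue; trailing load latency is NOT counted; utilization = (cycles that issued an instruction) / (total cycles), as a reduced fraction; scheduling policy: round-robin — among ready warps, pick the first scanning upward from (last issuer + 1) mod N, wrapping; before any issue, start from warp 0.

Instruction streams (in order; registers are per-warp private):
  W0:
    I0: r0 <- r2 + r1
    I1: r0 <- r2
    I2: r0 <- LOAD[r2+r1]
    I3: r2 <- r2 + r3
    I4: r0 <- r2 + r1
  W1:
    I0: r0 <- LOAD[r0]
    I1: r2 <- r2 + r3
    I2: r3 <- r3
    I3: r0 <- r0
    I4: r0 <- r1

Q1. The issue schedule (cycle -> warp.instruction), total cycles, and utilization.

cycle 0: W0.I0
cycle 1: W1.I0
cycle 2: W0.I1
cycle 3: W1.I1
cycle 4: W0.I2
cycle 5: W1.I2
cycle 6: W0.I3
cycle 7: idle
cycle 8: idle
cycle 9: W1.I3
cycle 10: W1.I4
cycle 11: idle
cycle 12: W0.I4

Answer: 13 cycles, utilization 10/13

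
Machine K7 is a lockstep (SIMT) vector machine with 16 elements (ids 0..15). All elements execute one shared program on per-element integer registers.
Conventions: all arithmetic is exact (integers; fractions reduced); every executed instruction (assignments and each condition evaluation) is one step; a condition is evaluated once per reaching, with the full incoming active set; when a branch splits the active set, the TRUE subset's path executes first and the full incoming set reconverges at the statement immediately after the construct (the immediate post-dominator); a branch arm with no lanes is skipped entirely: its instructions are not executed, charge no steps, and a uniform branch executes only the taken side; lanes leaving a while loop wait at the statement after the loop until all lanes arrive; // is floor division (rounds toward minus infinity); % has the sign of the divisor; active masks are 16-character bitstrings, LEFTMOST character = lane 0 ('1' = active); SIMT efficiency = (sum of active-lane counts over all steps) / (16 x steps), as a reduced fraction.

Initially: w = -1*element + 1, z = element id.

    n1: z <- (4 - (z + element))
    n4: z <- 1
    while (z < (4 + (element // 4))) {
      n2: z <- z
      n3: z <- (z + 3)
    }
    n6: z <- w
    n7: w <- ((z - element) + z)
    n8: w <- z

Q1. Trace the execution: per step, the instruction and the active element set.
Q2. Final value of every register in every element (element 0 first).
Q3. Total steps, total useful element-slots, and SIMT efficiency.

step 0: z <- (4 - (z + element))     1111111111111111
step 1: z <- 1                       1111111111111111
step 2: eval (z < (4 + (element // 4))) 1111111111111111
step 3: z <- z                       1111111111111111
step 4: z <- (z + 3)                 1111111111111111
step 5: eval (z < (4 + (element // 4))) 1111111111111111
step 6: z <- z                       0000111111111111
step 7: z <- (z + 3)                 0000111111111111
step 8: eval (z < (4 + (element // 4))) 0000111111111111
step 9: z <- w                       1111111111111111
step 10: w <- ((z - element) + z)     1111111111111111
step 11: w <- z                       1111111111111111

Answer: 12 steps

w: 1,0,-1,-2,-3,-4,-5,-6,-7,-8,-9,-10,-11,-12,-13,-14
z: 1,0,-1,-2,-3,-4,-5,-6,-7,-8,-9,-10,-11,-12,-13,-14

steps = 12; useful = 180; efficiency = 180/192 = 15/16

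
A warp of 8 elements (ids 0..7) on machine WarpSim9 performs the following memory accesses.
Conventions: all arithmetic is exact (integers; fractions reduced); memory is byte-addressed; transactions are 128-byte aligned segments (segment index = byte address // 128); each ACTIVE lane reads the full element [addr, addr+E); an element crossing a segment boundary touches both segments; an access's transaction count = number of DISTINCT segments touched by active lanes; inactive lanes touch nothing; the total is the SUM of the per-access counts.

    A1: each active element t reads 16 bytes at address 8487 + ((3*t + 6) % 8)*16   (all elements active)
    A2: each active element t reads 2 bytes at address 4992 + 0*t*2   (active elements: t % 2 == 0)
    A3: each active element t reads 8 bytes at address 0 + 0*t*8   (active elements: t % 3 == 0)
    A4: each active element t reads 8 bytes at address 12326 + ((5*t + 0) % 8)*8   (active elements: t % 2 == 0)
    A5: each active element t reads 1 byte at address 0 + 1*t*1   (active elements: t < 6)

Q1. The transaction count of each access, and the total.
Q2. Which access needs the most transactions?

A1: 2 transactions
A2: 1 transaction
A3: 1 transaction
A4: 1 transaction
A5: 1 transaction

Answer: 2,1,1,1,1; total 6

Answer: A1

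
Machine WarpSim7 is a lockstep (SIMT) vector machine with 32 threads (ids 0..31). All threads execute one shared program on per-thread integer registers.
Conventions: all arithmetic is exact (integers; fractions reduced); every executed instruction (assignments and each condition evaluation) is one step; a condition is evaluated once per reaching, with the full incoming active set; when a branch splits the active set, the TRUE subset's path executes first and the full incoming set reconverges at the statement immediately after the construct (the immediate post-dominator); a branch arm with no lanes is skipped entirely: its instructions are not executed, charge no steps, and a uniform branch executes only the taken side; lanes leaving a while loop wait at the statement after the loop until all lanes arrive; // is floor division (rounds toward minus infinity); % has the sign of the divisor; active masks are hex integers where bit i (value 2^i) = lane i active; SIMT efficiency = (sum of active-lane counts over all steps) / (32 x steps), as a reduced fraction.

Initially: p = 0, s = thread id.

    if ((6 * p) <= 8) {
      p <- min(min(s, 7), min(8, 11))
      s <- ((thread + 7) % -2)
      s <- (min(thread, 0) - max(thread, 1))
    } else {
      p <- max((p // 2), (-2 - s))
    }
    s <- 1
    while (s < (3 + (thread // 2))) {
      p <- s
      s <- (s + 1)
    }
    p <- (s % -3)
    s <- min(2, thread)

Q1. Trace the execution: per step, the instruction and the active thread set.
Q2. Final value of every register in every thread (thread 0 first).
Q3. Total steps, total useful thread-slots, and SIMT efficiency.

step 0: eval ((6 * p) <= 8)          0xffffffff
step 1: p <- min(min(s, 7), min(8, 11)) 0xffffffff
step 2: s <- ((thread + 7) % -2)     0xffffffff
step 3: s <- (min(thread, 0) - max(thread, 1)) 0xffffffff
step 4: s <- 1                       0xffffffff
step 5: eval (s < (3 + (thread // 2))) 0xffffffff
step 6: p <- s                       0xffffffff
step 7: s <- (s + 1)                 0xffffffff
step 8: eval (s < (3 + (thread // 2))) 0xffffffff
step 9: p <- s                       0xffffffff
step 10: s <- (s + 1)                 0xffffffff
step 11: eval (s < (3 + (thread // 2))) 0xffffffff
step 12: p <- s                       0xfffffffc
step 13: s <- (s + 1)                 0xfffffffc
step 14: eval (s < (3 + (thread // 2))) 0xfffffffc
step 15: p <- s                       0xfffffff0
step 16: s <- (s + 1)                 0xfffffff0
step 17: eval (s < (3 + (thread // 2))) 0xfffffff0
step 18: p <- s                       0xffffffc0
step 19: s <- (s + 1)                 0xffffffc0
step 20: eval (s < (3 + (thread // 2))) 0xffffffc0
step 21: p <- s                       0xffffff00
step 22: s <- (s + 1)                 0xffffff00
step 23: eval (s < (3 + (thread // 2))) 0xffffff00
step 24: p <- s                       0xfffffc00
step 25: s <- (s + 1)                 0xfffffc00
step 26: eval (s < (3 + (thread // 2))) 0xfffffc00
step 27: p <- s                       0xfffff000
step 28: s <- (s + 1)                 0xfffff000
step 29: eval (s < (3 + (thread // 2))) 0xfffff000
step 30: p <- s                       0xffffc000
step 31: s <- (s + 1)                 0xffffc000
step 32: eval (s < (3 + (thread // 2))) 0xffffc000
step 33: p <- s                       0xffff0000
step 34: s <- (s + 1)                 0xffff0000
step 35: eval (s < (3 + (thread // 2))) 0xffff0000
step 36: p <- s                       0xfffc0000
step 37: s <- (s + 1)                 0xfffc0000
step 38: eval (s < (3 + (thread // 2))) 0xfffc0000
step 39: p <- s                       0xfff00000
step 40: s <- (s + 1)                 0xfff00000
step 41: eval (s < (3 + (thread // 2))) 0xfff00000
step 42: p <- s                       0xffc00000
step 43: s <- (s + 1)                 0xffc00000
step 44: eval (s < (3 + (thread // 2))) 0xffc00000
step 45: p <- s                       0xff000000
step 46: s <- (s + 1)                 0xff000000
step 47: eval (s < (3 + (thread // 2))) 0xff000000
step 48: p <- s                       0xfc000000
step 49: s <- (s + 1)                 0xfc000000
step 50: eval (s < (3 + (thread // 2))) 0xfc000000
step 51: p <- s                       0xf0000000
step 52: s <- (s + 1)                 0xf0000000
step 53: eval (s < (3 + (thread // 2))) 0xf0000000
step 54: p <- s                       0xc0000000
step 55: s <- (s + 1)                 0xc0000000
step 56: eval (s < (3 + (thread // 2))) 0xc0000000
step 57: p <- (s % -3)                0xffffffff
step 58: s <- min(2, thread)          0xffffffff

Answer: 59 steps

p: 0,0,-2,-2,-1,-1,0,0,-2,-2,-1,-1,0,0,-2,-2,-1,-1,0,0,-2,-2,-1,-1,0,0,-2,-2,-1,-1,0,0
s: 0,1,2,2,2,2,2,2,2,2,2,2,2,2,2,2,2,2,2,2,2,2,2,2,2,2,2,2,2,2,2,2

steps = 59; useful = 1168; efficiency = 1168/1888 = 73/118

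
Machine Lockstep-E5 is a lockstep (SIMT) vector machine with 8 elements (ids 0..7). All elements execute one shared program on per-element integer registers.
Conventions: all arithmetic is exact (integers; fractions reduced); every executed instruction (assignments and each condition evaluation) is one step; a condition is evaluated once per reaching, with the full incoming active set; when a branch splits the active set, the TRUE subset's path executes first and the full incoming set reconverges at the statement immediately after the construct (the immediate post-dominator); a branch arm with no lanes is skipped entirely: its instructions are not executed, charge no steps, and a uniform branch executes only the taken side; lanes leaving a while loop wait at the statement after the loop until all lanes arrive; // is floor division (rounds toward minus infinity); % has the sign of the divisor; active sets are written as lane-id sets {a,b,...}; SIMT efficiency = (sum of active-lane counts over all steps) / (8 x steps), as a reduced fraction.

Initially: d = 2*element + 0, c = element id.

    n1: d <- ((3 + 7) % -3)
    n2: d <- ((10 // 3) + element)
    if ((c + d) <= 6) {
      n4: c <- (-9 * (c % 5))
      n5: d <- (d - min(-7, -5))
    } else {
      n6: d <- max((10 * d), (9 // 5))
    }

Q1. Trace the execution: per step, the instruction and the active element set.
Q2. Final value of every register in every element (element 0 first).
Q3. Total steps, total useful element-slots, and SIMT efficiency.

step 0: d <- ((3 + 7) % -3)          {0,1,2,3,4,5,6,7}
step 1: d <- ((10 // 3) + element)   {0,1,2,3,4,5,6,7}
step 2: eval ((c + d) <= 6)          {0,1,2,3,4,5,6,7}
step 3: c <- (-9 * (c % 5))          {0,1}
step 4: d <- (d - min(-7, -5))       {0,1}
step 5: d <- max((10 * d), (9 // 5)) {2,3,4,5,6,7}

Answer: 6 steps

d: 10,11,50,60,70,80,90,100
c: 0,-9,2,3,4,5,6,7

steps = 6; useful = 34; efficiency = 34/48 = 17/24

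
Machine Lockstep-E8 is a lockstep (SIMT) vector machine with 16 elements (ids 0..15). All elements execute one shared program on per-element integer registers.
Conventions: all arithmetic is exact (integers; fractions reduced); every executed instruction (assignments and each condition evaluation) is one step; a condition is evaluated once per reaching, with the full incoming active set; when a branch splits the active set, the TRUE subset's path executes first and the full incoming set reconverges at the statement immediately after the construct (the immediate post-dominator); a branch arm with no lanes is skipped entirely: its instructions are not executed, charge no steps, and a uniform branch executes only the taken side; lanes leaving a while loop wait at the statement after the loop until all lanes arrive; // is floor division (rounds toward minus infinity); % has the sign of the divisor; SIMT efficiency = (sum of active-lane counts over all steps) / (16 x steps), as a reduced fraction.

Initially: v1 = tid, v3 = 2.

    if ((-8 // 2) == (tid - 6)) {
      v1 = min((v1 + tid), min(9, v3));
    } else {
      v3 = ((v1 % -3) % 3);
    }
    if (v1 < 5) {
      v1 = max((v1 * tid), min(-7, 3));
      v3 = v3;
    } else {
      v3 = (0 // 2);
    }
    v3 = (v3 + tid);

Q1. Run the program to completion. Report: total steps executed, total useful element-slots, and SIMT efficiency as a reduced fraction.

Answer: 8 steps, 85 useful, 85/128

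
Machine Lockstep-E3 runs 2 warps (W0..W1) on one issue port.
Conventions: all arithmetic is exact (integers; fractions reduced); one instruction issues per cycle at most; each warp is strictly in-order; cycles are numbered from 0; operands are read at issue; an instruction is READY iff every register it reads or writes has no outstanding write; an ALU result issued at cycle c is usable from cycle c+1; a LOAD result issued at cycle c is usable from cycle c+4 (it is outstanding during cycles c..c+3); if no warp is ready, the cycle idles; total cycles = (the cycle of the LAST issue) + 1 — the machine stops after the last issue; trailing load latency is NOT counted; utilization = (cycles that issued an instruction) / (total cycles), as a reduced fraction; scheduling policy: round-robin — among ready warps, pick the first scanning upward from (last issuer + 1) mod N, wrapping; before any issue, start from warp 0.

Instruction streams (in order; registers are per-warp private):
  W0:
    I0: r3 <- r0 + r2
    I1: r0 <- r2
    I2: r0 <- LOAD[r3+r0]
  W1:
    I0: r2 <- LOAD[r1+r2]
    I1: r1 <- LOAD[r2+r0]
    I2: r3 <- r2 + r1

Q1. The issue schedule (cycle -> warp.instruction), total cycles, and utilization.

cycle 0: W0.I0
cycle 1: W1.I0
cycle 2: W0.I1
cycle 3: W0.I2
cycle 4: idle
cycle 5: W1.I1
cycle 6: idle
cycle 7: idle
cycle 8: idle
cycle 9: W1.I2

Answer: 10 cycles, utilization 3/5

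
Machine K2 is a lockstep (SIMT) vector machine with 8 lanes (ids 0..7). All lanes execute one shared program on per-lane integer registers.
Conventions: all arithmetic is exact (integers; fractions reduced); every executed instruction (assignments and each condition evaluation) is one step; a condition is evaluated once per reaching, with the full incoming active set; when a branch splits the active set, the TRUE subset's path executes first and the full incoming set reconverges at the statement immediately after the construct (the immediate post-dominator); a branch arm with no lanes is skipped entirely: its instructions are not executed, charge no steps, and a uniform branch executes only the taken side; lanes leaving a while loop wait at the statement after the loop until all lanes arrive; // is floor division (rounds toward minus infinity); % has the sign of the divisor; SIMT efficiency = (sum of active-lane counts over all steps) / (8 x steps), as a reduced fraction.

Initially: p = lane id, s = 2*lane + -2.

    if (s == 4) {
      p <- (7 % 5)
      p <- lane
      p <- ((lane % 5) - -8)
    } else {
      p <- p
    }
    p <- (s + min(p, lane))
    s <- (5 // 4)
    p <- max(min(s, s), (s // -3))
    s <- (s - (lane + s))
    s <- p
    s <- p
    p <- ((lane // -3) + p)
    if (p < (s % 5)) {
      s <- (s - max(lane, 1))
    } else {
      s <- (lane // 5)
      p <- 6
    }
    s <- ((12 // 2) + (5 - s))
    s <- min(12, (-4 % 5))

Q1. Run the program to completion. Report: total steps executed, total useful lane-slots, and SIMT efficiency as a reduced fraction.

Answer: 18 steps, 107 useful, 107/144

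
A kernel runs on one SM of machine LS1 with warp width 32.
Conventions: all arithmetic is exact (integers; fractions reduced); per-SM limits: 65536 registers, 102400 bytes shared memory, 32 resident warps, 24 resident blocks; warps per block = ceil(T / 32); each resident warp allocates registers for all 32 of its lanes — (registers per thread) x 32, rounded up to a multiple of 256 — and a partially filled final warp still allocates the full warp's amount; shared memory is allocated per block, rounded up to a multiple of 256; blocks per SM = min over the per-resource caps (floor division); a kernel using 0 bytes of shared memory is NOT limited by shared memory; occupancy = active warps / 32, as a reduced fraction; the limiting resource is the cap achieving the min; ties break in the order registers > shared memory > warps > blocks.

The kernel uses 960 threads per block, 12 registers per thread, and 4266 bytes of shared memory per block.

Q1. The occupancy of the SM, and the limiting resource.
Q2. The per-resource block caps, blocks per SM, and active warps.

Answer: occupancy 15/16, limited by warps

registers: 4 blocks
shared memory: 23 blocks
warps: 1 block
blocks: 24 blocks

Answer: 1 block, 30 active warps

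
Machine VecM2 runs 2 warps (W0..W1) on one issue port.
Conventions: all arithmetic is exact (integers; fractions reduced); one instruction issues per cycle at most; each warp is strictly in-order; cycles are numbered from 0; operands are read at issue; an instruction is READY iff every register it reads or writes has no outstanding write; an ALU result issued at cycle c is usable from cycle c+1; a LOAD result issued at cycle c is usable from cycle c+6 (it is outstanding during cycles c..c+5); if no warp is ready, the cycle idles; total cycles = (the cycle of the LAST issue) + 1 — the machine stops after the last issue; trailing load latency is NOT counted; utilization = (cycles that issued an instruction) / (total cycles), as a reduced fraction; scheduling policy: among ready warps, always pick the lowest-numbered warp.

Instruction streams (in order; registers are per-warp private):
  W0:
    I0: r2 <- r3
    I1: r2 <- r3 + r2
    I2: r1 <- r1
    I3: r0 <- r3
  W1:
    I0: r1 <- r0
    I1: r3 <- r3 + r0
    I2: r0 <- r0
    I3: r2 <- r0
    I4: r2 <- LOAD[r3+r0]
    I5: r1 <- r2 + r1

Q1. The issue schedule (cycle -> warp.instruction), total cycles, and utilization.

cycle 0: W0.I0
cycle 1: W0.I1
cycle 2: W0.I2
cycle 3: W0.I3
cycle 4: W1.I0
cycle 5: W1.I1
cycle 6: W1.I2
cycle 7: W1.I3
cycle 8: W1.I4
cycle 9: idle
cycle 10: idle
cycle 11: idle
cycle 12: idle
cycle 13: idle
cycle 14: W1.I5

Answer: 15 cycles, utilization 2/3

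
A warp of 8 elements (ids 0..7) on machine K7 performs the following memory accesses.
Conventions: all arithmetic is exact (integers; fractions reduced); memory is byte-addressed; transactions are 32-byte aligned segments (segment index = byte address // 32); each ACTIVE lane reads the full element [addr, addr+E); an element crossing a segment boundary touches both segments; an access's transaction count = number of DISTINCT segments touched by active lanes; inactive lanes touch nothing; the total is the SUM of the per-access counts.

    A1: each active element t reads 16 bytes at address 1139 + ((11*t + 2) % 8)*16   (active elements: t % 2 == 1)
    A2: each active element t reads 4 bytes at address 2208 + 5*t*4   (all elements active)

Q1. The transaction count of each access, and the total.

A1: 4 transactions
A2: 5 transactions

Answer: 4,5; total 9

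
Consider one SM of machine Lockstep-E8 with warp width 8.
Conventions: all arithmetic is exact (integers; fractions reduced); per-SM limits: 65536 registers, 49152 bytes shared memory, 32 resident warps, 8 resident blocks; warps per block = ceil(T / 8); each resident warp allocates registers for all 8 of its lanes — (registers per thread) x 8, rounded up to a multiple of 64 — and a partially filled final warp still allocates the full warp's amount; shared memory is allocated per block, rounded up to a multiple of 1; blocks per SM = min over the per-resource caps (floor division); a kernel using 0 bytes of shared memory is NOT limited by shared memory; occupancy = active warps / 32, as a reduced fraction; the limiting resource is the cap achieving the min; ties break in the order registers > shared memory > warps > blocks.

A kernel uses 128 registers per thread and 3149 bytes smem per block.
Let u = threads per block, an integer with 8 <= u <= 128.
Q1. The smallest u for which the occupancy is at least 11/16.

Answer: u = 17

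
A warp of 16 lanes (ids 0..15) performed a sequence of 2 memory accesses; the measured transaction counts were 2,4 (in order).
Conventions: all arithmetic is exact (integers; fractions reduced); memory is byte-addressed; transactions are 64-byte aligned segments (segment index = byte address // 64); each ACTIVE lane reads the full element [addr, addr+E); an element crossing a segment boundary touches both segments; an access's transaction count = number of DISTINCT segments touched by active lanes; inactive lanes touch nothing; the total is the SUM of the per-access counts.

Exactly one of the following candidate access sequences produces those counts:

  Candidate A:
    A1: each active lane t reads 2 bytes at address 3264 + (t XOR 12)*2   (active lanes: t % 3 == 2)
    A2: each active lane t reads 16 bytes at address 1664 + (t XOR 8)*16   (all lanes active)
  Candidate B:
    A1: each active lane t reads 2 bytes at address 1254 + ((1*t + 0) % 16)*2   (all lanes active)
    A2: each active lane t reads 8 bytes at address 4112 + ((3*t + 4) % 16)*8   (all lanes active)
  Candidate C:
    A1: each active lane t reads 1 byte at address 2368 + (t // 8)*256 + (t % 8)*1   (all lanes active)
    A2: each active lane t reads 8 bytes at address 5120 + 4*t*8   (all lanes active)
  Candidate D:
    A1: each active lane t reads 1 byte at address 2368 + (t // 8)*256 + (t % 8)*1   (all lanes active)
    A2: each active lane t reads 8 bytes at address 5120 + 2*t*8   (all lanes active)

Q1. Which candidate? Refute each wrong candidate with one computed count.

A: A1 gives 1 transaction, not 2
B: A2 gives 3 transactions, not 4
C: A2 gives 8 transactions, not 4
D: all counts match (2,4)

Answer: D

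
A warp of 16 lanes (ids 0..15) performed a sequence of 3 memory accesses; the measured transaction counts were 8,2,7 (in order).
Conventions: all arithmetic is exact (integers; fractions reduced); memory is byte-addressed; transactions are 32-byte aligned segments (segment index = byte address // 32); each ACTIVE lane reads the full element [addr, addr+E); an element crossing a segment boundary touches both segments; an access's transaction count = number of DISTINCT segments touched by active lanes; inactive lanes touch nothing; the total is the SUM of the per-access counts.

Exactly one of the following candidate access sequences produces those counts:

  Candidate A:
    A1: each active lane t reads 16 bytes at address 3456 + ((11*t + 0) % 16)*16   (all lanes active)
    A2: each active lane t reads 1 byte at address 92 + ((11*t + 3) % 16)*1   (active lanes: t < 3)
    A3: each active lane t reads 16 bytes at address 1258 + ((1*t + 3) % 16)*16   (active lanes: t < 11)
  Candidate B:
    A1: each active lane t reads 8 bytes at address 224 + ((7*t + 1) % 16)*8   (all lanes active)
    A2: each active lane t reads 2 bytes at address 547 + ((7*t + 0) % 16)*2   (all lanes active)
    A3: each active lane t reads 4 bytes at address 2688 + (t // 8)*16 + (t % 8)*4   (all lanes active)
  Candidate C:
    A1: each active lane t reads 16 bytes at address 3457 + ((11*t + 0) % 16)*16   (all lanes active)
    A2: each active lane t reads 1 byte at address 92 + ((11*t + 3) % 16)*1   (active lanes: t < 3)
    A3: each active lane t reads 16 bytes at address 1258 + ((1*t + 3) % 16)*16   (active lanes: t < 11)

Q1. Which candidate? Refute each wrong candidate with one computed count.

B: A1 gives 4 transactions, not 8
C: A1 gives 9 transactions, not 8
A: all counts match (8,2,7)

Answer: A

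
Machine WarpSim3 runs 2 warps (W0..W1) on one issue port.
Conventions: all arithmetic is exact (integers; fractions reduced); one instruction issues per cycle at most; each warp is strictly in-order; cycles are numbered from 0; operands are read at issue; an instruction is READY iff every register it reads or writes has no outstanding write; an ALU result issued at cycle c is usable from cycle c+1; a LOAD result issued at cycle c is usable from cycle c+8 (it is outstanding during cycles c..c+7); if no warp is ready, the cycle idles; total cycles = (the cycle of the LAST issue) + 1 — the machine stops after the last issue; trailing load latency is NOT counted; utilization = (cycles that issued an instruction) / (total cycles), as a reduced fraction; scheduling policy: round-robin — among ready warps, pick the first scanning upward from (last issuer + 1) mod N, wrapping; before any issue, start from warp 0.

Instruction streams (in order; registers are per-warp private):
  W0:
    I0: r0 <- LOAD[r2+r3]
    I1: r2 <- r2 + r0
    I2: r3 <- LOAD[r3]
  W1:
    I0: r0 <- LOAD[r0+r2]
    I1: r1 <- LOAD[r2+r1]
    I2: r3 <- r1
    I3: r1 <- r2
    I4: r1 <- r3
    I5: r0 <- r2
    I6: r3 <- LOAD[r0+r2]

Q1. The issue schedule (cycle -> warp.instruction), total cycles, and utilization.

cycle 0: W0.I0
cycle 1: W1.I0
cycle 2: W1.I1
cycle 3: idle
cycle 4: idle
cycle 5: idle
cycle 6: idle
cycle 7: idle
cycle 8: W0.I1
cycle 9: W0.I2
cycle 10: W1.I2
cycle 11: W1.I3
cycle 12: W1.I4
cycle 13: W1.I5
cycle 14: W1.I6

Answer: 15 cycles, utilization 2/3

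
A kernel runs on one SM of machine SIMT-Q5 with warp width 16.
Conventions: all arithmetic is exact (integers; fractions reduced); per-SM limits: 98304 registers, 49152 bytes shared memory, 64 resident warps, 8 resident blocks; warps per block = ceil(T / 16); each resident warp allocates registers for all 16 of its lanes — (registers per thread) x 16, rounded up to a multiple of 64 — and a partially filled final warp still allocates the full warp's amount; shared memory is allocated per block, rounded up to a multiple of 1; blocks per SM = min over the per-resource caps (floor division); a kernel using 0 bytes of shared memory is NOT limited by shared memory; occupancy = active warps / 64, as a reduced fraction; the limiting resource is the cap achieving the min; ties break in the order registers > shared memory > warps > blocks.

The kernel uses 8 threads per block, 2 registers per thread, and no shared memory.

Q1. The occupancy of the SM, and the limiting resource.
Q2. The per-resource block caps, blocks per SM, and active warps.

Answer: occupancy 1/8, limited by blocks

registers: 1536 blocks
shared memory: no limit (kernel uses none)
warps: 64 blocks
blocks: 8 blocks

Answer: 8 blocks, 8 active warps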